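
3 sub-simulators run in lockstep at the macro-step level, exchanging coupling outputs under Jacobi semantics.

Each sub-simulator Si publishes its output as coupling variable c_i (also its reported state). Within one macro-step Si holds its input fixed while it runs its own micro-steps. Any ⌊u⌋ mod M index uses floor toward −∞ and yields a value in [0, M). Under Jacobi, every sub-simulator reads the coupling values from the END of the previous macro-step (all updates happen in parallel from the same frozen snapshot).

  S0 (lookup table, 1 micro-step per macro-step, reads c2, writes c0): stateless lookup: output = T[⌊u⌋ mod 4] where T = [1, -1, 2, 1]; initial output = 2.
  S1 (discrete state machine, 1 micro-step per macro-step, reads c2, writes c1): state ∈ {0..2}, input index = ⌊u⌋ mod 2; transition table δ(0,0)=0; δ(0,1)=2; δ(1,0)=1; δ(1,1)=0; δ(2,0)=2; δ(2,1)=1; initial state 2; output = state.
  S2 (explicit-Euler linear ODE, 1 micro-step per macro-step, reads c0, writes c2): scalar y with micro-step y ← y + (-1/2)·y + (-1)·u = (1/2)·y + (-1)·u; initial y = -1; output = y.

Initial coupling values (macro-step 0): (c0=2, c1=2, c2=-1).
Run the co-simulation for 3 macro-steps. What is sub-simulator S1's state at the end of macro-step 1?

S1 state at macro-step 1 = 1

macro 1: S0 reads c2=-1 → after 1×micro: 1; S1 reads c2=-1 → after 1×micro: 1; S2 reads c0=2 → after 1×micro: -5/2 ⇒ (c0=1, c1=1, c2=-5/2)
macro 2: S0 reads c2=-5/2 → after 1×micro: -1; S1 reads c2=-5/2 → after 1×micro: 0; S2 reads c0=1 → after 1×micro: -9/4 ⇒ (c0=-1, c1=0, c2=-9/4)
macro 3: S0 reads c2=-9/4 → after 1×micro: -1; S1 reads c2=-9/4 → after 1×micro: 2; S2 reads c0=-1 → after 1×micro: -1/8 ⇒ (c0=-1, c1=2, c2=-1/8)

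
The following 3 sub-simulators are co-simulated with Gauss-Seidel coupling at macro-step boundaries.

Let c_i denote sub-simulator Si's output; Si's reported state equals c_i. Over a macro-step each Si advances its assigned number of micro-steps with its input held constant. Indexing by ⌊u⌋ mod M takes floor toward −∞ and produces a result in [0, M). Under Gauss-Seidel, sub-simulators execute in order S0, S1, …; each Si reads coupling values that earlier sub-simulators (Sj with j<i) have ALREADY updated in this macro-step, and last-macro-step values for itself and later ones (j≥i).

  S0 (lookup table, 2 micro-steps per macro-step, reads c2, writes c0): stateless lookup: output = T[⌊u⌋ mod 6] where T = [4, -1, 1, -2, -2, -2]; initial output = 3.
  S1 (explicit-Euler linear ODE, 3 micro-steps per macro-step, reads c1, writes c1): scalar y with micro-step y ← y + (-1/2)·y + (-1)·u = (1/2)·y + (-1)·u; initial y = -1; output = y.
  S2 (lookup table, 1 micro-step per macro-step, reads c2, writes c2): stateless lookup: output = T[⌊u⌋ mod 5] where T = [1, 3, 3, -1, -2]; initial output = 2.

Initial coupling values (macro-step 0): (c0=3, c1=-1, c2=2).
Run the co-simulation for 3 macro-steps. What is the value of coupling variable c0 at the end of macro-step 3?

c0 at macro-step 3 = -2

macro 1: S0 reads c2=2 → after 2×micro: 1; S1 reads c1=-1 → after 3×micro: 13/8; S2 reads c2=2 → after 1×micro: 3 ⇒ (c0=1, c1=13/8, c2=3)
macro 2: S0 reads c2=3 → after 2×micro: -2; S1 reads c1=13/8 → after 3×micro: -169/64; S2 reads c2=3 → after 1×micro: -1 ⇒ (c0=-2, c1=-169/64, c2=-1)
macro 3: S0 reads c2=-1 → after 2×micro: -2; S1 reads c1=-169/64 → after 3×micro: 2197/512; S2 reads c2=-1 → after 1×micro: -2 ⇒ (c0=-2, c1=2197/512, c2=-2)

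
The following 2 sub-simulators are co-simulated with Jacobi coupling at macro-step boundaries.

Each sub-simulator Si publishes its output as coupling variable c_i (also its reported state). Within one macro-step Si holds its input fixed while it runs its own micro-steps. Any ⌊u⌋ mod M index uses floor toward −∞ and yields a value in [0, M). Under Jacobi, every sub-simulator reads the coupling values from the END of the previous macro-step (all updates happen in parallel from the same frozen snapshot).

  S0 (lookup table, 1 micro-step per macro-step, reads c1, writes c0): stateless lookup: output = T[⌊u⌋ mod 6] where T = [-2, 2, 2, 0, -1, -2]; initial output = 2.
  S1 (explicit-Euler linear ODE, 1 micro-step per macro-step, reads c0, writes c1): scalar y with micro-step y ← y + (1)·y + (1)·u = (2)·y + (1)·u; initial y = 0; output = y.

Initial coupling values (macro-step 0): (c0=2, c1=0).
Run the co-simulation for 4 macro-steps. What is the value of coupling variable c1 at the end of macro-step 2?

macro 1: S0 reads c1=0 → after 1×micro: -2; S1 reads c0=2 → after 1×micro: 2 ⇒ (c0=-2, c1=2)
macro 2: S0 reads c1=2 → after 1×micro: 2; S1 reads c0=-2 → after 1×micro: 2 ⇒ (c0=2, c1=2)
macro 3: S0 reads c1=2 → after 1×micro: 2; S1 reads c0=2 → after 1×micro: 6 ⇒ (c0=2, c1=6)
macro 4: S0 reads c1=6 → after 1×micro: -2; S1 reads c0=2 → after 1×micro: 14 ⇒ (c0=-2, c1=14)

c1 at macro-step 2 = 2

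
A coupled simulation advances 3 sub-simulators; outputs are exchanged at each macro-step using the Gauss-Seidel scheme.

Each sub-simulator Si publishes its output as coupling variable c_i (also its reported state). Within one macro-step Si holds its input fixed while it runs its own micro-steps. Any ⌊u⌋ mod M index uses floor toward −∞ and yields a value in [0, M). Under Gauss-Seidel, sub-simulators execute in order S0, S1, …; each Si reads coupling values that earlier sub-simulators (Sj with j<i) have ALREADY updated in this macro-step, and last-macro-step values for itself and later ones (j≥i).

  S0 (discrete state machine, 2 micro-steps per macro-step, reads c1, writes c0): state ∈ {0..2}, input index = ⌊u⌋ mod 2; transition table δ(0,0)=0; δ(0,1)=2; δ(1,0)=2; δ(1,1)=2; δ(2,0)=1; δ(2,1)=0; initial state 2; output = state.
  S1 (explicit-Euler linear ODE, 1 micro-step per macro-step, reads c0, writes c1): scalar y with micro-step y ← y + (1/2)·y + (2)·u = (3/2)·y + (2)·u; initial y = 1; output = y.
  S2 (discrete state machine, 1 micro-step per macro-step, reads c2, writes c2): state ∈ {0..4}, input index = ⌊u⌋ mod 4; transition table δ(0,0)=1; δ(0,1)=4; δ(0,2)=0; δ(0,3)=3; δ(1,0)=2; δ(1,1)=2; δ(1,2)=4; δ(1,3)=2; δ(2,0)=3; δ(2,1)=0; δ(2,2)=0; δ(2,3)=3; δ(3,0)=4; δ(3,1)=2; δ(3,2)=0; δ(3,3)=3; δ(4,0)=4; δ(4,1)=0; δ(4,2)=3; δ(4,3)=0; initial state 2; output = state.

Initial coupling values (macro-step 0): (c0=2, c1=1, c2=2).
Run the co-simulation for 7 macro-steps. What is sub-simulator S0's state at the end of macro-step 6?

S0 state at macro-step 6 = 2

macro 1: S0 reads c1=1 → after 2×micro: 2; S1 reads c0=2 → after 1×micro: 11/2; S2 reads c2=2 → after 1×micro: 0 ⇒ (c0=2, c1=11/2, c2=0)
macro 2: S0 reads c1=11/2 → after 2×micro: 2; S1 reads c0=2 → after 1×micro: 49/4; S2 reads c2=0 → after 1×micro: 1 ⇒ (c0=2, c1=49/4, c2=1)
macro 3: S0 reads c1=49/4 → after 2×micro: 2; S1 reads c0=2 → after 1×micro: 179/8; S2 reads c2=1 → after 1×micro: 2 ⇒ (c0=2, c1=179/8, c2=2)
macro 4: S0 reads c1=179/8 → after 2×micro: 2; S1 reads c0=2 → after 1×micro: 601/16; S2 reads c2=2 → after 1×micro: 0 ⇒ (c0=2, c1=601/16, c2=0)
macro 5: S0 reads c1=601/16 → after 2×micro: 2; S1 reads c0=2 → after 1×micro: 1931/32; S2 reads c2=0 → after 1×micro: 1 ⇒ (c0=2, c1=1931/32, c2=1)
macro 6: S0 reads c1=1931/32 → after 2×micro: 2; S1 reads c0=2 → after 1×micro: 6049/64; S2 reads c2=1 → after 1×micro: 2 ⇒ (c0=2, c1=6049/64, c2=2)
macro 7: S0 reads c1=6049/64 → after 2×micro: 2; S1 reads c0=2 → after 1×micro: 18659/128; S2 reads c2=2 → after 1×micro: 0 ⇒ (c0=2, c1=18659/128, c2=0)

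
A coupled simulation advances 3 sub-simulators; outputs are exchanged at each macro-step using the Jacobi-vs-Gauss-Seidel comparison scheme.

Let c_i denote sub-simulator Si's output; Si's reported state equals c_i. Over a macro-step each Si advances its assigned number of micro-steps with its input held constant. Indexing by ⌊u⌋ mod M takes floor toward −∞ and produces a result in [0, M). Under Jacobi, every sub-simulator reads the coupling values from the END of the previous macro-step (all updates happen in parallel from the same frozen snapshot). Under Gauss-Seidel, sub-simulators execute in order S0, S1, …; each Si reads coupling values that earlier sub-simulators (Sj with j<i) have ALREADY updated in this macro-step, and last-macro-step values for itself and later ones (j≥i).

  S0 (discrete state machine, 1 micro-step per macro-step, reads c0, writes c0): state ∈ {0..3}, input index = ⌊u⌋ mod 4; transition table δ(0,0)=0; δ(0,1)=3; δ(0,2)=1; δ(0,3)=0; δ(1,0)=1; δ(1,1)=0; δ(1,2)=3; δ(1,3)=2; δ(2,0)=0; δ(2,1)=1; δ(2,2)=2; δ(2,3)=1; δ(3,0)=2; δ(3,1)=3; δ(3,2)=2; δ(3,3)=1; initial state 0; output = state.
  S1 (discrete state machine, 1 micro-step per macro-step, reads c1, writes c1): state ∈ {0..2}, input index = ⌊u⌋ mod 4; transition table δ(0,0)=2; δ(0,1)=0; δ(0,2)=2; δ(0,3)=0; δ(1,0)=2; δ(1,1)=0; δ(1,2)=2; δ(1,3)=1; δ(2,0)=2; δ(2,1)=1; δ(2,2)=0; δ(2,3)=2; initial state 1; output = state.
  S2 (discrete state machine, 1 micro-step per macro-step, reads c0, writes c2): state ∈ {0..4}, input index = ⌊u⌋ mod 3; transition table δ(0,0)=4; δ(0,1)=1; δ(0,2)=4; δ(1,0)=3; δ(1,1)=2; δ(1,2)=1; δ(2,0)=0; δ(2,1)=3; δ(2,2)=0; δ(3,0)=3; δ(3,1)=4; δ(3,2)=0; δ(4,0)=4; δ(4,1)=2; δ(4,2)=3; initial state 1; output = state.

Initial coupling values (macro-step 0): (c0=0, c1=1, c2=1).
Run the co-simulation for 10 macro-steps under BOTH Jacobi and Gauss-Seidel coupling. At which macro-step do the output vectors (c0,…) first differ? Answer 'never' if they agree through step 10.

[Jacobi] macro 1: S0 reads c0=0 → after 1×micro: 0; S1 reads c1=1 → after 1×micro: 0; S2 reads c0=0 → after 1×micro: 3 ⇒ (c0=0, c1=0, c2=3)
[Jacobi] macro 2: S0 reads c0=0 → after 1×micro: 0; S1 reads c1=0 → after 1×micro: 2; S2 reads c0=0 → after 1×micro: 3 ⇒ (c0=0, c1=2, c2=3)
[Jacobi] macro 3: S0 reads c0=0 → after 1×micro: 0; S1 reads c1=2 → after 1×micro: 0; S2 reads c0=0 → after 1×micro: 3 ⇒ (c0=0, c1=0, c2=3)
[Jacobi] macro 4: S0 reads c0=0 → after 1×micro: 0; S1 reads c1=0 → after 1×micro: 2; S2 reads c0=0 → after 1×micro: 3 ⇒ (c0=0, c1=2, c2=3)
[Jacobi] macro 5: S0 reads c0=0 → after 1×micro: 0; S1 reads c1=2 → after 1×micro: 0; S2 reads c0=0 → after 1×micro: 3 ⇒ (c0=0, c1=0, c2=3)
[Jacobi] macro 6: S0 reads c0=0 → after 1×micro: 0; S1 reads c1=0 → after 1×micro: 2; S2 reads c0=0 → after 1×micro: 3 ⇒ (c0=0, c1=2, c2=3)
[Jacobi] macro 7: S0 reads c0=0 → after 1×micro: 0; S1 reads c1=2 → after 1×micro: 0; S2 reads c0=0 → after 1×micro: 3 ⇒ (c0=0, c1=0, c2=3)
[Jacobi] macro 8: S0 reads c0=0 → after 1×micro: 0; S1 reads c1=0 → after 1×micro: 2; S2 reads c0=0 → after 1×micro: 3 ⇒ (c0=0, c1=2, c2=3)
[Jacobi] macro 9: S0 reads c0=0 → after 1×micro: 0; S1 reads c1=2 → after 1×micro: 0; S2 reads c0=0 → after 1×micro: 3 ⇒ (c0=0, c1=0, c2=3)
[Jacobi] macro 10: S0 reads c0=0 → after 1×micro: 0; S1 reads c1=0 → after 1×micro: 2; S2 reads c0=0 → after 1×micro: 3 ⇒ (c0=0, c1=2, c2=3)
[Gauss-Seidel] macro 1: S0 reads c0=0 → after 1×micro: 0; S1 reads c1=1 → after 1×micro: 0; S2 reads c0=0 → after 1×micro: 3 ⇒ (c0=0, c1=0, c2=3)
[Gauss-Seidel] macro 2: S0 reads c0=0 → after 1×micro: 0; S1 reads c1=0 → after 1×micro: 2; S2 reads c0=0 → after 1×micro: 3 ⇒ (c0=0, c1=2, c2=3)
[Gauss-Seidel] macro 3: S0 reads c0=0 → after 1×micro: 0; S1 reads c1=2 → after 1×micro: 0; S2 reads c0=0 → after 1×micro: 3 ⇒ (c0=0, c1=0, c2=3)
[Gauss-Seidel] macro 4: S0 reads c0=0 → after 1×micro: 0; S1 reads c1=0 → after 1×micro: 2; S2 reads c0=0 → after 1×micro: 3 ⇒ (c0=0, c1=2, c2=3)
[Gauss-Seidel] macro 5: S0 reads c0=0 → after 1×micro: 0; S1 reads c1=2 → after 1×micro: 0; S2 reads c0=0 → after 1×micro: 3 ⇒ (c0=0, c1=0, c2=3)
[Gauss-Seidel] macro 6: S0 reads c0=0 → after 1×micro: 0; S1 reads c1=0 → after 1×micro: 2; S2 reads c0=0 → after 1×micro: 3 ⇒ (c0=0, c1=2, c2=3)
[Gauss-Seidel] macro 7: S0 reads c0=0 → after 1×micro: 0; S1 reads c1=2 → after 1×micro: 0; S2 reads c0=0 → after 1×micro: 3 ⇒ (c0=0, c1=0, c2=3)
[Gauss-Seidel] macro 8: S0 reads c0=0 → after 1×micro: 0; S1 reads c1=0 → after 1×micro: 2; S2 reads c0=0 → after 1×micro: 3 ⇒ (c0=0, c1=2, c2=3)
[Gauss-Seidel] macro 9: S0 reads c0=0 → after 1×micro: 0; S1 reads c1=2 → after 1×micro: 0; S2 reads c0=0 → after 1×micro: 3 ⇒ (c0=0, c1=0, c2=3)
[Gauss-Seidel] macro 10: S0 reads c0=0 → after 1×micro: 0; S1 reads c1=0 → after 1×micro: 2; S2 reads c0=0 → after 1×micro: 3 ⇒ (c0=0, c1=2, c2=3)

first divergence at macro-step: never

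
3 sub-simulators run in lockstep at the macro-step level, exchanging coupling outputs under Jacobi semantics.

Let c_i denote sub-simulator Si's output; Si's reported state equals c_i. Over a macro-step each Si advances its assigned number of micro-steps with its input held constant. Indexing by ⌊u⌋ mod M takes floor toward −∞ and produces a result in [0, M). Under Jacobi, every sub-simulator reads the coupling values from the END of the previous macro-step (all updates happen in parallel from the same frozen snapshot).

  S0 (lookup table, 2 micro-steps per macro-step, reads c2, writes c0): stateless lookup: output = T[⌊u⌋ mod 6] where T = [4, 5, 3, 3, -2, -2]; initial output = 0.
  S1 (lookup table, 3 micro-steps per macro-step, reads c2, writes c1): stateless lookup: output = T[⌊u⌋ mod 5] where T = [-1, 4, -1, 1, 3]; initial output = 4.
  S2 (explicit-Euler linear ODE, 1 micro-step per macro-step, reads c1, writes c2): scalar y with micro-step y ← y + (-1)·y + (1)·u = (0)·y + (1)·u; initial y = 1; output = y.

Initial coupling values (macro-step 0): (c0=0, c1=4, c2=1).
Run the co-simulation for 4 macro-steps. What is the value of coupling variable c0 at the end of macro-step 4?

c0 at macro-step 4 = 3

macro 1: S0 reads c2=1 → after 2×micro: 5; S1 reads c2=1 → after 3×micro: 4; S2 reads c1=4 → after 1×micro: 4 ⇒ (c0=5, c1=4, c2=4)
macro 2: S0 reads c2=4 → after 2×micro: -2; S1 reads c2=4 → after 3×micro: 3; S2 reads c1=4 → after 1×micro: 4 ⇒ (c0=-2, c1=3, c2=4)
macro 3: S0 reads c2=4 → after 2×micro: -2; S1 reads c2=4 → after 3×micro: 3; S2 reads c1=3 → after 1×micro: 3 ⇒ (c0=-2, c1=3, c2=3)
macro 4: S0 reads c2=3 → after 2×micro: 3; S1 reads c2=3 → after 3×micro: 1; S2 reads c1=3 → after 1×micro: 3 ⇒ (c0=3, c1=1, c2=3)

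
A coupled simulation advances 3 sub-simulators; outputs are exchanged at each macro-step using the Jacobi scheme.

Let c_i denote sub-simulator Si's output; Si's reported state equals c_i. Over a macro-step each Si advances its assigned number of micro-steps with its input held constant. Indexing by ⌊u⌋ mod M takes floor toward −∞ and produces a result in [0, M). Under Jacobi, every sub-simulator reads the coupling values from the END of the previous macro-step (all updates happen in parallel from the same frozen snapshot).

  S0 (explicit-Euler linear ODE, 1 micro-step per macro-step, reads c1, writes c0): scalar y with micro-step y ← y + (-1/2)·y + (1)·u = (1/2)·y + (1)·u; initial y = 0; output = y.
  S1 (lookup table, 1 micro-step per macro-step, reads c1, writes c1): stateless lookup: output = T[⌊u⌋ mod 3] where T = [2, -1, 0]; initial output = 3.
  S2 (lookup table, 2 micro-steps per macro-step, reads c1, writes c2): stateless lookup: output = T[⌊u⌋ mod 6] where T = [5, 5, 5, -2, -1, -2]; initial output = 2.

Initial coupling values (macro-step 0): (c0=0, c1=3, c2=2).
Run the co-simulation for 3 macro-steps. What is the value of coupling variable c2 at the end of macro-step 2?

c2 at macro-step 2 = 5

macro 1: S0 reads c1=3 → after 1×micro: 3; S1 reads c1=3 → after 1×micro: 2; S2 reads c1=3 → after 2×micro: -2 ⇒ (c0=3, c1=2, c2=-2)
macro 2: S0 reads c1=2 → after 1×micro: 7/2; S1 reads c1=2 → after 1×micro: 0; S2 reads c1=2 → after 2×micro: 5 ⇒ (c0=7/2, c1=0, c2=5)
macro 3: S0 reads c1=0 → after 1×micro: 7/4; S1 reads c1=0 → after 1×micro: 2; S2 reads c1=0 → after 2×micro: 5 ⇒ (c0=7/4, c1=2, c2=5)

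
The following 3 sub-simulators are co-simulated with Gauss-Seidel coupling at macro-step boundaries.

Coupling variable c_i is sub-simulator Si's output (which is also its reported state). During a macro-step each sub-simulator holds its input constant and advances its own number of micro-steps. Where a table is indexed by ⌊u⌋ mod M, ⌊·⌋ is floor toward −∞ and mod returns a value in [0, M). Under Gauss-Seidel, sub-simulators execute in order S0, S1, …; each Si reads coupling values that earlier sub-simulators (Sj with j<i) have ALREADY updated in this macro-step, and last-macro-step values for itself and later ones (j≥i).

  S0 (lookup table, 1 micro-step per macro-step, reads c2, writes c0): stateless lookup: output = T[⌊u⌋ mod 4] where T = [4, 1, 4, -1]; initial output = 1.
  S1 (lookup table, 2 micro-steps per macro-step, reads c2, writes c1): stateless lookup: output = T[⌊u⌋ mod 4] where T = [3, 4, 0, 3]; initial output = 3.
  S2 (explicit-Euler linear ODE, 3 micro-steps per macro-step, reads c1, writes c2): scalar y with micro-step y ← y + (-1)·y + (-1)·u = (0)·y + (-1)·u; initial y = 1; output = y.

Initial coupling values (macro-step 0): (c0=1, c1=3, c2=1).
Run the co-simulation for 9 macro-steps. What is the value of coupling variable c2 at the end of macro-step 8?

macro 1: S0 reads c2=1 → after 1×micro: 1; S1 reads c2=1 → after 2×micro: 4; S2 reads c1=4 → after 3×micro: -4 ⇒ (c0=1, c1=4, c2=-4)
macro 2: S0 reads c2=-4 → after 1×micro: 4; S1 reads c2=-4 → after 2×micro: 3; S2 reads c1=3 → after 3×micro: -3 ⇒ (c0=4, c1=3, c2=-3)
macro 3: S0 reads c2=-3 → after 1×micro: 1; S1 reads c2=-3 → after 2×micro: 4; S2 reads c1=4 → after 3×micro: -4 ⇒ (c0=1, c1=4, c2=-4)
macro 4: S0 reads c2=-4 → after 1×micro: 4; S1 reads c2=-4 → after 2×micro: 3; S2 reads c1=3 → after 3×micro: -3 ⇒ (c0=4, c1=3, c2=-3)
macro 5: S0 reads c2=-3 → after 1×micro: 1; S1 reads c2=-3 → after 2×micro: 4; S2 reads c1=4 → after 3×micro: -4 ⇒ (c0=1, c1=4, c2=-4)
macro 6: S0 reads c2=-4 → after 1×micro: 4; S1 reads c2=-4 → after 2×micro: 3; S2 reads c1=3 → after 3×micro: -3 ⇒ (c0=4, c1=3, c2=-3)
macro 7: S0 reads c2=-3 → after 1×micro: 1; S1 reads c2=-3 → after 2×micro: 4; S2 reads c1=4 → after 3×micro: -4 ⇒ (c0=1, c1=4, c2=-4)
macro 8: S0 reads c2=-4 → after 1×micro: 4; S1 reads c2=-4 → after 2×micro: 3; S2 reads c1=3 → after 3×micro: -3 ⇒ (c0=4, c1=3, c2=-3)
macro 9: S0 reads c2=-3 → after 1×micro: 1; S1 reads c2=-3 → after 2×micro: 4; S2 reads c1=4 → after 3×micro: -4 ⇒ (c0=1, c1=4, c2=-4)

c2 at macro-step 8 = -3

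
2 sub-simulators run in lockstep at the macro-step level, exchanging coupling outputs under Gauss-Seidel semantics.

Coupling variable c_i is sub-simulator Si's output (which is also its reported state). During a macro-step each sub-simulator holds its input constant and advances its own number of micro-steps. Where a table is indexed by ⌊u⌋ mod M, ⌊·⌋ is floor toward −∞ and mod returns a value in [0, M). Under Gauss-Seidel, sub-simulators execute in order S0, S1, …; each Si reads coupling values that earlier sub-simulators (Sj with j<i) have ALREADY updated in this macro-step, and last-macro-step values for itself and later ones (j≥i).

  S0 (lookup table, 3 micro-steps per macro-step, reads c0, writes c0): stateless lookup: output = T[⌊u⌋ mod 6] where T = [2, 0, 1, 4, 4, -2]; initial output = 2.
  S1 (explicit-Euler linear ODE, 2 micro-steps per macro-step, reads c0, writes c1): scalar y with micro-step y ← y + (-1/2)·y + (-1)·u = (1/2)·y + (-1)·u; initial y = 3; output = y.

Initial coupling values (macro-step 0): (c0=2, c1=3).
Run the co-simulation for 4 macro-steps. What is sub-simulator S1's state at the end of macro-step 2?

S1 state at macro-step 2 = -3/16

macro 1: S0 reads c0=2 → after 3×micro: 1; S1 reads c0=1 → after 2×micro: -3/4 ⇒ (c0=1, c1=-3/4)
macro 2: S0 reads c0=1 → after 3×micro: 0; S1 reads c0=0 → after 2×micro: -3/16 ⇒ (c0=0, c1=-3/16)
macro 3: S0 reads c0=0 → after 3×micro: 2; S1 reads c0=2 → after 2×micro: -195/64 ⇒ (c0=2, c1=-195/64)
macro 4: S0 reads c0=2 → after 3×micro: 1; S1 reads c0=1 → after 2×micro: -579/256 ⇒ (c0=1, c1=-579/256)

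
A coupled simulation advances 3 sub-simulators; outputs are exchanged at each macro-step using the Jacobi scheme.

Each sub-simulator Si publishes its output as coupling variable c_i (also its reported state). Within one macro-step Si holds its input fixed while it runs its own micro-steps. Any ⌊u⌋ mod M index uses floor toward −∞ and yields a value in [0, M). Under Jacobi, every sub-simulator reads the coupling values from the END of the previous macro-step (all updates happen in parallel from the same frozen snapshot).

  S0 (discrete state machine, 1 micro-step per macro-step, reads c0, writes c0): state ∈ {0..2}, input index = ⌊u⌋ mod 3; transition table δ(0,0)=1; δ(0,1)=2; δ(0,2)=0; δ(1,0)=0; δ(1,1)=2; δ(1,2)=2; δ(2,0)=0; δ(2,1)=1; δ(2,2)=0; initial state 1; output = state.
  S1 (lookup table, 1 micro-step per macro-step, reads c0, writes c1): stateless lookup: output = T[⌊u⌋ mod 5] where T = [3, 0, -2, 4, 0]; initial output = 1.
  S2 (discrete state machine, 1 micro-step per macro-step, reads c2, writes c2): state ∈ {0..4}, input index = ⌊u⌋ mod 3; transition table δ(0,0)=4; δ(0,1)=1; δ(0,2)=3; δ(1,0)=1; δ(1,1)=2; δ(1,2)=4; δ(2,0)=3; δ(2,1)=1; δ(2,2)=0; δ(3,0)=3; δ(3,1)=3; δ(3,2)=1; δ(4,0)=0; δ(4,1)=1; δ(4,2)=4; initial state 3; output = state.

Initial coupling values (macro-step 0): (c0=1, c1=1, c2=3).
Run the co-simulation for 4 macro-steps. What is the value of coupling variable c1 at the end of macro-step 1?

c1 at macro-step 1 = 0

macro 1: S0 reads c0=1 → after 1×micro: 2; S1 reads c0=1 → after 1×micro: 0; S2 reads c2=3 → after 1×micro: 3 ⇒ (c0=2, c1=0, c2=3)
macro 2: S0 reads c0=2 → after 1×micro: 0; S1 reads c0=2 → after 1×micro: -2; S2 reads c2=3 → after 1×micro: 3 ⇒ (c0=0, c1=-2, c2=3)
macro 3: S0 reads c0=0 → after 1×micro: 1; S1 reads c0=0 → after 1×micro: 3; S2 reads c2=3 → after 1×micro: 3 ⇒ (c0=1, c1=3, c2=3)
macro 4: S0 reads c0=1 → after 1×micro: 2; S1 reads c0=1 → after 1×micro: 0; S2 reads c2=3 → after 1×micro: 3 ⇒ (c0=2, c1=0, c2=3)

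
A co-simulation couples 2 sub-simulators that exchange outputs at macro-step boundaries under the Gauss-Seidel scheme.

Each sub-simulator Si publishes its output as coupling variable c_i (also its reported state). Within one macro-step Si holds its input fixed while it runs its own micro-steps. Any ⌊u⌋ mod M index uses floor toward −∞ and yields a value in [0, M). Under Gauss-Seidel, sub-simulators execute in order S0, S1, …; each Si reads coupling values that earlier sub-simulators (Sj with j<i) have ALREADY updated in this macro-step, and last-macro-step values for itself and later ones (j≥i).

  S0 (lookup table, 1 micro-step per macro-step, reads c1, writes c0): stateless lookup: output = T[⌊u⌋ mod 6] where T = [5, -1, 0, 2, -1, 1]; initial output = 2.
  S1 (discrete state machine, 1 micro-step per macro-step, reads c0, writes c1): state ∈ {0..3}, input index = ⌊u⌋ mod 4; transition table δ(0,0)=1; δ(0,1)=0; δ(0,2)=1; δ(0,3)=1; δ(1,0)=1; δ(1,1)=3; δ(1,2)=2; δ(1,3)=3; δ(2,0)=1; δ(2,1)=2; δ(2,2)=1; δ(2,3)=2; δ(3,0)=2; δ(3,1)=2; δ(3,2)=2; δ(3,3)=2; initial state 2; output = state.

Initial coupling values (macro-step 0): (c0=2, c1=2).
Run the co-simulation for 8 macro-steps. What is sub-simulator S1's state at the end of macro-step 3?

macro 1: S0 reads c1=2 → after 1×micro: 0; S1 reads c0=0 → after 1×micro: 1 ⇒ (c0=0, c1=1)
macro 2: S0 reads c1=1 → after 1×micro: -1; S1 reads c0=-1 → after 1×micro: 3 ⇒ (c0=-1, c1=3)
macro 3: S0 reads c1=3 → after 1×micro: 2; S1 reads c0=2 → after 1×micro: 2 ⇒ (c0=2, c1=2)
macro 4: S0 reads c1=2 → after 1×micro: 0; S1 reads c0=0 → after 1×micro: 1 ⇒ (c0=0, c1=1)
macro 5: S0 reads c1=1 → after 1×micro: -1; S1 reads c0=-1 → after 1×micro: 3 ⇒ (c0=-1, c1=3)
macro 6: S0 reads c1=3 → after 1×micro: 2; S1 reads c0=2 → after 1×micro: 2 ⇒ (c0=2, c1=2)
macro 7: S0 reads c1=2 → after 1×micro: 0; S1 reads c0=0 → after 1×micro: 1 ⇒ (c0=0, c1=1)
macro 8: S0 reads c1=1 → after 1×micro: -1; S1 reads c0=-1 → after 1×micro: 3 ⇒ (c0=-1, c1=3)

S1 state at macro-step 3 = 2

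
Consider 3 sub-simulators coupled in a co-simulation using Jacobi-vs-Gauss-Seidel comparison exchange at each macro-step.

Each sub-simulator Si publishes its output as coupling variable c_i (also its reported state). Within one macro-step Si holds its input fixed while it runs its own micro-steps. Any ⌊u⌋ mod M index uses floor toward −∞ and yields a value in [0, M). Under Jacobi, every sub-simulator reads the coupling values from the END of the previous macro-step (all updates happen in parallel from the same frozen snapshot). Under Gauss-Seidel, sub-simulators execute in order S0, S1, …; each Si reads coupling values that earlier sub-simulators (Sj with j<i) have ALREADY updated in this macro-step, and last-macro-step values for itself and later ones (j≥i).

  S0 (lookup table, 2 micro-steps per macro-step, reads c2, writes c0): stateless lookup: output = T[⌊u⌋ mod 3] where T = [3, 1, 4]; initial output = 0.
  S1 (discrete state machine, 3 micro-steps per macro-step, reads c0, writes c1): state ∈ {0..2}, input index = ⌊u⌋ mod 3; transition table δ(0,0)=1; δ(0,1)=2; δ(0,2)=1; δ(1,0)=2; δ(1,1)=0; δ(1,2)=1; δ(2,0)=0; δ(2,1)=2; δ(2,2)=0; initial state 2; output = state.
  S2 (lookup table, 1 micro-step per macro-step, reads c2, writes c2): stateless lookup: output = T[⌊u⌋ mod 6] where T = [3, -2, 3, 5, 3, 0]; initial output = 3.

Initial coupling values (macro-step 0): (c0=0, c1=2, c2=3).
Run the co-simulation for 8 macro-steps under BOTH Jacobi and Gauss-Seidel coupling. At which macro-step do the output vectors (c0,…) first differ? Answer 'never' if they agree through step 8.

[Jacobi] macro 1: S0 reads c2=3 → after 2×micro: 3; S1 reads c0=0 → after 3×micro: 2; S2 reads c2=3 → after 1×micro: 5 ⇒ (c0=3, c1=2, c2=5)
[Jacobi] macro 2: S0 reads c2=5 → after 2×micro: 4; S1 reads c0=3 → after 3×micro: 2; S2 reads c2=5 → after 1×micro: 0 ⇒ (c0=4, c1=2, c2=0)
[Jacobi] macro 3: S0 reads c2=0 → after 2×micro: 3; S1 reads c0=4 → after 3×micro: 2; S2 reads c2=0 → after 1×micro: 3 ⇒ (c0=3, c1=2, c2=3)
[Jacobi] macro 4: S0 reads c2=3 → after 2×micro: 3; S1 reads c0=3 → after 3×micro: 2; S2 reads c2=3 → after 1×micro: 5 ⇒ (c0=3, c1=2, c2=5)
[Jacobi] macro 5: S0 reads c2=5 → after 2×micro: 4; S1 reads c0=3 → after 3×micro: 2; S2 reads c2=5 → after 1×micro: 0 ⇒ (c0=4, c1=2, c2=0)
[Jacobi] macro 6: S0 reads c2=0 → after 2×micro: 3; S1 reads c0=4 → after 3×micro: 2; S2 reads c2=0 → after 1×micro: 3 ⇒ (c0=3, c1=2, c2=3)
[Jacobi] macro 7: S0 reads c2=3 → after 2×micro: 3; S1 reads c0=3 → after 3×micro: 2; S2 reads c2=3 → after 1×micro: 5 ⇒ (c0=3, c1=2, c2=5)
[Jacobi] macro 8: S0 reads c2=5 → after 2×micro: 4; S1 reads c0=3 → after 3×micro: 2; S2 reads c2=5 → after 1×micro: 0 ⇒ (c0=4, c1=2, c2=0)
[Gauss-Seidel] macro 1: S0 reads c2=3 → after 2×micro: 3; S1 reads c0=3 → after 3×micro: 2; S2 reads c2=3 → after 1×micro: 5 ⇒ (c0=3, c1=2, c2=5)
[Gauss-Seidel] macro 2: S0 reads c2=5 → after 2×micro: 4; S1 reads c0=4 → after 3×micro: 2; S2 reads c2=5 → after 1×micro: 0 ⇒ (c0=4, c1=2, c2=0)
[Gauss-Seidel] macro 3: S0 reads c2=0 → after 2×micro: 3; S1 reads c0=3 → after 3×micro: 2; S2 reads c2=0 → after 1×micro: 3 ⇒ (c0=3, c1=2, c2=3)
[Gauss-Seidel] macro 4: S0 reads c2=3 → after 2×micro: 3; S1 reads c0=3 → after 3×micro: 2; S2 reads c2=3 → after 1×micro: 5 ⇒ (c0=3, c1=2, c2=5)
[Gauss-Seidel] macro 5: S0 reads c2=5 → after 2×micro: 4; S1 reads c0=4 → after 3×micro: 2; S2 reads c2=5 → after 1×micro: 0 ⇒ (c0=4, c1=2, c2=0)
[Gauss-Seidel] macro 6: S0 reads c2=0 → after 2×micro: 3; S1 reads c0=3 → after 3×micro: 2; S2 reads c2=0 → after 1×micro: 3 ⇒ (c0=3, c1=2, c2=3)
[Gauss-Seidel] macro 7: S0 reads c2=3 → after 2×micro: 3; S1 reads c0=3 → after 3×micro: 2; S2 reads c2=3 → after 1×micro: 5 ⇒ (c0=3, c1=2, c2=5)
[Gauss-Seidel] macro 8: S0 reads c2=5 → after 2×micro: 4; S1 reads c0=4 → after 3×micro: 2; S2 reads c2=5 → after 1×micro: 0 ⇒ (c0=4, c1=2, c2=0)

first divergence at macro-step: never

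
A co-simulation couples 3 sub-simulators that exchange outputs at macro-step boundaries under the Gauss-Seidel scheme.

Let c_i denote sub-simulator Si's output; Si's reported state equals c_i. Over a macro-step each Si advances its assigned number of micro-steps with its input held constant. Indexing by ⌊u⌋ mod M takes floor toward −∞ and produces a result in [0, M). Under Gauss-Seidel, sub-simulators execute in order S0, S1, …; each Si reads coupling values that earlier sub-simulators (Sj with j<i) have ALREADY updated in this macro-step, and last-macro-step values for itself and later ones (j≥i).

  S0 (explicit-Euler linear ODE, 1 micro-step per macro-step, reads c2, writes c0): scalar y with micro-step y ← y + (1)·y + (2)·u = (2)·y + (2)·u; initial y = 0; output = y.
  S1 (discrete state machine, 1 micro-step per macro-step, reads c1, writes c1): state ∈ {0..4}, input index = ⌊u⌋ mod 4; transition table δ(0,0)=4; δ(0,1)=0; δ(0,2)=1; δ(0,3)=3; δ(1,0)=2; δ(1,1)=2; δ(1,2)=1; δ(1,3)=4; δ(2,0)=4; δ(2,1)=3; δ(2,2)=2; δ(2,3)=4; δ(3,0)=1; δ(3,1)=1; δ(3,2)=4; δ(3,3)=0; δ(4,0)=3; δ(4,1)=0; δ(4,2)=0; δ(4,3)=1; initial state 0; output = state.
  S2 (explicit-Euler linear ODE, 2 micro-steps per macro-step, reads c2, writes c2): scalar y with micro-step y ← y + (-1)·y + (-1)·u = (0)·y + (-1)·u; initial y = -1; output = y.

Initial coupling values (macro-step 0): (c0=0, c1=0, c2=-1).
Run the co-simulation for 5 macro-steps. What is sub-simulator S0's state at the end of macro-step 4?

S0 state at macro-step 4 = -10

macro 1: S0 reads c2=-1 → after 1×micro: -2; S1 reads c1=0 → after 1×micro: 4; S2 reads c2=-1 → after 2×micro: 1 ⇒ (c0=-2, c1=4, c2=1)
macro 2: S0 reads c2=1 → after 1×micro: -2; S1 reads c1=4 → after 1×micro: 3; S2 reads c2=1 → after 2×micro: -1 ⇒ (c0=-2, c1=3, c2=-1)
macro 3: S0 reads c2=-1 → after 1×micro: -6; S1 reads c1=3 → after 1×micro: 0; S2 reads c2=-1 → after 2×micro: 1 ⇒ (c0=-6, c1=0, c2=1)
macro 4: S0 reads c2=1 → after 1×micro: -10; S1 reads c1=0 → after 1×micro: 4; S2 reads c2=1 → after 2×micro: -1 ⇒ (c0=-10, c1=4, c2=-1)
macro 5: S0 reads c2=-1 → after 1×micro: -22; S1 reads c1=4 → after 1×micro: 3; S2 reads c2=-1 → after 2×micro: 1 ⇒ (c0=-22, c1=3, c2=1)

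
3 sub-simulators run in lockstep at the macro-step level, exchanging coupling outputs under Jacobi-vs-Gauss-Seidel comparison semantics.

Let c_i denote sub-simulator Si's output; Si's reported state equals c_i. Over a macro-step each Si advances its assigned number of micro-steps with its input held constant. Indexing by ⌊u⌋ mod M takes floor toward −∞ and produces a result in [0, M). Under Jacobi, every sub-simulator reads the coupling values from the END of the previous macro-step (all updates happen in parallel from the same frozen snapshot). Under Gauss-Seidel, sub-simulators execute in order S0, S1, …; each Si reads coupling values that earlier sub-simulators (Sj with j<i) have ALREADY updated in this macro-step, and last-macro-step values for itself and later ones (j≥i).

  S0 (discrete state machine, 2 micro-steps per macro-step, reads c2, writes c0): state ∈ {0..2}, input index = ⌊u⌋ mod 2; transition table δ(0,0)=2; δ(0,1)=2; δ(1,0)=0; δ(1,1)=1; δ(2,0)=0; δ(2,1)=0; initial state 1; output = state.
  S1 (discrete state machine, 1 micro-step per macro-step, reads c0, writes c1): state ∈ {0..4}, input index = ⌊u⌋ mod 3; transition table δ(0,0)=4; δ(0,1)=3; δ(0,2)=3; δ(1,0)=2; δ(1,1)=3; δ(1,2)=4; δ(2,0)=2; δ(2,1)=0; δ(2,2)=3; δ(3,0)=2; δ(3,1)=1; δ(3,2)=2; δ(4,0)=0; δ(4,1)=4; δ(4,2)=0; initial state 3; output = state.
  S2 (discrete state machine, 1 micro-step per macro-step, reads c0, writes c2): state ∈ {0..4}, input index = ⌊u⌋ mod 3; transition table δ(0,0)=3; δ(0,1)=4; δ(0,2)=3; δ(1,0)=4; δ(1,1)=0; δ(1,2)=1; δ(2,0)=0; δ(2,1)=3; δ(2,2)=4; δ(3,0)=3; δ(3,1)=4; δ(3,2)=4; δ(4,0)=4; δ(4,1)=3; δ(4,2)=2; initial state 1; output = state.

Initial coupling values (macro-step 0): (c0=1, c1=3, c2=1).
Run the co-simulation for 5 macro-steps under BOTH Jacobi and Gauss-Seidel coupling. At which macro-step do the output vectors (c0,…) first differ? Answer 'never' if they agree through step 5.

[Jacobi] macro 1: S0 reads c2=1 → after 2×micro: 1; S1 reads c0=1 → after 1×micro: 1; S2 reads c0=1 → after 1×micro: 0 ⇒ (c0=1, c1=1, c2=0)
[Jacobi] macro 2: S0 reads c2=0 → after 2×micro: 2; S1 reads c0=1 → after 1×micro: 3; S2 reads c0=1 → after 1×micro: 4 ⇒ (c0=2, c1=3, c2=4)
[Jacobi] macro 3: S0 reads c2=4 → after 2×micro: 2; S1 reads c0=2 → after 1×micro: 2; S2 reads c0=2 → after 1×micro: 2 ⇒ (c0=2, c1=2, c2=2)
[Jacobi] macro 4: S0 reads c2=2 → after 2×micro: 2; S1 reads c0=2 → after 1×micro: 3; S2 reads c0=2 → after 1×micro: 4 ⇒ (c0=2, c1=3, c2=4)
[Jacobi] macro 5: S0 reads c2=4 → after 2×micro: 2; S1 reads c0=2 → after 1×micro: 2; S2 reads c0=2 → after 1×micro: 2 ⇒ (c0=2, c1=2, c2=2)
[Gauss-Seidel] macro 1: S0 reads c2=1 → after 2×micro: 1; S1 reads c0=1 → after 1×micro: 1; S2 reads c0=1 → after 1×micro: 0 ⇒ (c0=1, c1=1, c2=0)
[Gauss-Seidel] macro 2: S0 reads c2=0 → after 2×micro: 2; S1 reads c0=2 → after 1×micro: 4; S2 reads c0=2 → after 1×micro: 3 ⇒ (c0=2, c1=4, c2=3)
[Gauss-Seidel] macro 3: S0 reads c2=3 → after 2×micro: 2; S1 reads c0=2 → after 1×micro: 0; S2 reads c0=2 → after 1×micro: 4 ⇒ (c0=2, c1=0, c2=4)
[Gauss-Seidel] macro 4: S0 reads c2=4 → after 2×micro: 2; S1 reads c0=2 → after 1×micro: 3; S2 reads c0=2 → after 1×micro: 2 ⇒ (c0=2, c1=3, c2=2)
[Gauss-Seidel] macro 5: S0 reads c2=2 → after 2×micro: 2; S1 reads c0=2 → after 1×micro: 2; S2 reads c0=2 → after 1×micro: 4 ⇒ (c0=2, c1=2, c2=4)

first divergence at macro-step: 2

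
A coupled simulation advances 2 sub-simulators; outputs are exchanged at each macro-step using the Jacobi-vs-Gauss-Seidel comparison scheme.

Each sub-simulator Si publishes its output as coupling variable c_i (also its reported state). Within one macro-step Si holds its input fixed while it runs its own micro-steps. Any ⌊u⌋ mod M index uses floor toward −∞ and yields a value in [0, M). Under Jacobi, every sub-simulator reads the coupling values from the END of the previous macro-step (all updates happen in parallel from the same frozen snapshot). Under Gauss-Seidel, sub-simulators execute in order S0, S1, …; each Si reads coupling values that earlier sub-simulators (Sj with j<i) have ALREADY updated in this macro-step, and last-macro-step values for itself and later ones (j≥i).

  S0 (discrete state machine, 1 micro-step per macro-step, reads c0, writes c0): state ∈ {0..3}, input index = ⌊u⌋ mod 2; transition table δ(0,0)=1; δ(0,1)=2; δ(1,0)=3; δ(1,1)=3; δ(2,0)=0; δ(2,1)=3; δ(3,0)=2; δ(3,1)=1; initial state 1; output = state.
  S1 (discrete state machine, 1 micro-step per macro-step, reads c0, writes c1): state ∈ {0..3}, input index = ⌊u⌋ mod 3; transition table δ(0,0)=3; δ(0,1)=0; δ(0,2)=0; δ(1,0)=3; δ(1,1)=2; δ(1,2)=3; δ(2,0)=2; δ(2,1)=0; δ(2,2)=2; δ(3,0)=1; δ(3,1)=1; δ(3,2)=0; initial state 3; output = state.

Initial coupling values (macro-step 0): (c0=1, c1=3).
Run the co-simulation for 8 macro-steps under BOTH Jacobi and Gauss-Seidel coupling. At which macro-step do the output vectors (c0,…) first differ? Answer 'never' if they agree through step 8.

[Jacobi] macro 1: S0 reads c0=1 → after 1×micro: 3; S1 reads c0=1 → after 1×micro: 1 ⇒ (c0=3, c1=1)
[Jacobi] macro 2: S0 reads c0=3 → after 1×micro: 1; S1 reads c0=3 → after 1×micro: 3 ⇒ (c0=1, c1=3)
[Jacobi] macro 3: S0 reads c0=1 → after 1×micro: 3; S1 reads c0=1 → after 1×micro: 1 ⇒ (c0=3, c1=1)
[Jacobi] macro 4: S0 reads c0=3 → after 1×micro: 1; S1 reads c0=3 → after 1×micro: 3 ⇒ (c0=1, c1=3)
[Jacobi] macro 5: S0 reads c0=1 → after 1×micro: 3; S1 reads c0=1 → after 1×micro: 1 ⇒ (c0=3, c1=1)
[Jacobi] macro 6: S0 reads c0=3 → after 1×micro: 1; S1 reads c0=3 → after 1×micro: 3 ⇒ (c0=1, c1=3)
[Jacobi] macro 7: S0 reads c0=1 → after 1×micro: 3; S1 reads c0=1 → after 1×micro: 1 ⇒ (c0=3, c1=1)
[Jacobi] macro 8: S0 reads c0=3 → after 1×micro: 1; S1 reads c0=3 → after 1×micro: 3 ⇒ (c0=1, c1=3)
[Gauss-Seidel] macro 1: S0 reads c0=1 → after 1×micro: 3; S1 reads c0=3 → after 1×micro: 1 ⇒ (c0=3, c1=1)
[Gauss-Seidel] macro 2: S0 reads c0=3 → after 1×micro: 1; S1 reads c0=1 → after 1×micro: 2 ⇒ (c0=1, c1=2)
[Gauss-Seidel] macro 3: S0 reads c0=1 → after 1×micro: 3; S1 reads c0=3 → after 1×micro: 2 ⇒ (c0=3, c1=2)
[Gauss-Seidel] macro 4: S0 reads c0=3 → after 1×micro: 1; S1 reads c0=1 → after 1×micro: 0 ⇒ (c0=1, c1=0)
[Gauss-Seidel] macro 5: S0 reads c0=1 → after 1×micro: 3; S1 reads c0=3 → after 1×micro: 3 ⇒ (c0=3, c1=3)
[Gauss-Seidel] macro 6: S0 reads c0=3 → after 1×micro: 1; S1 reads c0=1 → after 1×micro: 1 ⇒ (c0=1, c1=1)
[Gauss-Seidel] macro 7: S0 reads c0=1 → after 1×micro: 3; S1 reads c0=3 → after 1×micro: 3 ⇒ (c0=3, c1=3)
[Gauss-Seidel] macro 8: S0 reads c0=3 → after 1×micro: 1; S1 reads c0=1 → after 1×micro: 1 ⇒ (c0=1, c1=1)

first divergence at macro-step: 2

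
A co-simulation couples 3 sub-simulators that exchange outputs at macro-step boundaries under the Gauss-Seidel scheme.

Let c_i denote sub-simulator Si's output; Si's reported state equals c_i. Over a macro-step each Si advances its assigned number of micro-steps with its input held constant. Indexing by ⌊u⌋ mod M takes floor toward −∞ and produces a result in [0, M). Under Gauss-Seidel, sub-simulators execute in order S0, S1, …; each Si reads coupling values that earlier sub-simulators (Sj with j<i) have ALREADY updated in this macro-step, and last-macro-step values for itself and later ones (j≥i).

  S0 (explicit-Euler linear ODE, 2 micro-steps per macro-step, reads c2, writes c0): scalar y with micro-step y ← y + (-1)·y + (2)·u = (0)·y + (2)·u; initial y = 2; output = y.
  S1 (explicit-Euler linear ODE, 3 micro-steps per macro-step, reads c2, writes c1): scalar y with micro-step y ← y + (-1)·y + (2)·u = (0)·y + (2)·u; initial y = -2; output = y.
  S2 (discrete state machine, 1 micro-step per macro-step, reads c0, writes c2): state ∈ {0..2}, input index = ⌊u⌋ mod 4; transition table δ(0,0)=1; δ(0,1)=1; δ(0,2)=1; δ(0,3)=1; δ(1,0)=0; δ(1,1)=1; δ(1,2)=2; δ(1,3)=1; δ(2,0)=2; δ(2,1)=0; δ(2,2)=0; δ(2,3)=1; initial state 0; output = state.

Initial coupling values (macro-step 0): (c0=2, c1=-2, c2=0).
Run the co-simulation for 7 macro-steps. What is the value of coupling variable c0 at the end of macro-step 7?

c0 at macro-step 7 = 4

macro 1: S0 reads c2=0 → after 2×micro: 0; S1 reads c2=0 → after 3×micro: 0; S2 reads c0=0 → after 1×micro: 1 ⇒ (c0=0, c1=0, c2=1)
macro 2: S0 reads c2=1 → after 2×micro: 2; S1 reads c2=1 → after 3×micro: 2; S2 reads c0=2 → after 1×micro: 2 ⇒ (c0=2, c1=2, c2=2)
macro 3: S0 reads c2=2 → after 2×micro: 4; S1 reads c2=2 → after 3×micro: 4; S2 reads c0=4 → after 1×micro: 2 ⇒ (c0=4, c1=4, c2=2)
macro 4: S0 reads c2=2 → after 2×micro: 4; S1 reads c2=2 → after 3×micro: 4; S2 reads c0=4 → after 1×micro: 2 ⇒ (c0=4, c1=4, c2=2)
macro 5: S0 reads c2=2 → after 2×micro: 4; S1 reads c2=2 → after 3×micro: 4; S2 reads c0=4 → after 1×micro: 2 ⇒ (c0=4, c1=4, c2=2)
macro 6: S0 reads c2=2 → after 2×micro: 4; S1 reads c2=2 → after 3×micro: 4; S2 reads c0=4 → after 1×micro: 2 ⇒ (c0=4, c1=4, c2=2)
macro 7: S0 reads c2=2 → after 2×micro: 4; S1 reads c2=2 → after 3×micro: 4; S2 reads c0=4 → after 1×micro: 2 ⇒ (c0=4, c1=4, c2=2)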